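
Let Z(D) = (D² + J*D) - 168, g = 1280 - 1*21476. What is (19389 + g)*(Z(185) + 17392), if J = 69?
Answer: -51820698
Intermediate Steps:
g = -20196 (g = 1280 - 21476 = -20196)
Z(D) = -168 + D² + 69*D (Z(D) = (D² + 69*D) - 168 = -168 + D² + 69*D)
(19389 + g)*(Z(185) + 17392) = (19389 - 20196)*((-168 + 185² + 69*185) + 17392) = -807*((-168 + 34225 + 12765) + 17392) = -807*(46822 + 17392) = -807*64214 = -51820698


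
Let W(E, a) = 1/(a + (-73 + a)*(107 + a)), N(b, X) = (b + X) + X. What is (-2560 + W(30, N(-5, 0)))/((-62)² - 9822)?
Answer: 334101/780178 ≈ 0.42824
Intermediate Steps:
N(b, X) = b + 2*X (N(b, X) = (X + b) + X = b + 2*X)
(-2560 + W(30, N(-5, 0)))/((-62)² - 9822) = (-2560 + 1/(-7811 + (-5 + 2*0)² + 35*(-5 + 2*0)))/((-62)² - 9822) = (-2560 + 1/(-7811 + (-5 + 0)² + 35*(-5 + 0)))/(3844 - 9822) = (-2560 + 1/(-7811 + (-5)² + 35*(-5)))/(-5978) = (-2560 + 1/(-7811 + 25 - 175))*(-1/5978) = (-2560 + 1/(-7961))*(-1/5978) = (-2560 - 1/7961)*(-1/5978) = -20380161/7961*(-1/5978) = 334101/780178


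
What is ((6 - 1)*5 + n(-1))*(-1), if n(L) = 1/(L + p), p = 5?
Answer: -101/4 ≈ -25.250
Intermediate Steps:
n(L) = 1/(5 + L) (n(L) = 1/(L + 5) = 1/(5 + L))
((6 - 1)*5 + n(-1))*(-1) = ((6 - 1)*5 + 1/(5 - 1))*(-1) = (5*5 + 1/4)*(-1) = (25 + ¼)*(-1) = (101/4)*(-1) = -101/4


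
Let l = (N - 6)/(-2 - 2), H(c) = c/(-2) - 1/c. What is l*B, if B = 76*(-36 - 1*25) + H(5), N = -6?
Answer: -139161/10 ≈ -13916.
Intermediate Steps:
H(c) = -1/c - c/2 (H(c) = c*(-1/2) - 1/c = -c/2 - 1/c = -1/c - c/2)
B = -46387/10 (B = 76*(-36 - 1*25) + (-1/5 - 1/2*5) = 76*(-36 - 25) + (-1*1/5 - 5/2) = 76*(-61) + (-1/5 - 5/2) = -4636 - 27/10 = -46387/10 ≈ -4638.7)
l = 3 (l = (-6 - 6)/(-2 - 2) = -12/(-4) = -12*(-1/4) = 3)
l*B = 3*(-46387/10) = -139161/10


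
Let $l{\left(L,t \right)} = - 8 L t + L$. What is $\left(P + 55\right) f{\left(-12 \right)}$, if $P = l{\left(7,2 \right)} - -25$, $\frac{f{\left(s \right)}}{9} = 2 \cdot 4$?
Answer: $-1800$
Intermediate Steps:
$f{\left(s \right)} = 72$ ($f{\left(s \right)} = 9 \cdot 2 \cdot 4 = 9 \cdot 8 = 72$)
$l{\left(L,t \right)} = L - 8 L t$ ($l{\left(L,t \right)} = - 8 L t + L = L - 8 L t$)
$P = -80$ ($P = 7 \left(1 - 16\right) - -25 = 7 \left(1 - 16\right) + 25 = 7 \left(-15\right) + 25 = -105 + 25 = -80$)
$\left(P + 55\right) f{\left(-12 \right)} = \left(-80 + 55\right) 72 = \left(-25\right) 72 = -1800$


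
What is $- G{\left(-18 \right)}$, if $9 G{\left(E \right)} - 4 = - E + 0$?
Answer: $- \frac{22}{9} \approx -2.4444$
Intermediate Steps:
$G{\left(E \right)} = \frac{4}{9} - \frac{E}{9}$ ($G{\left(E \right)} = \frac{4}{9} + \frac{- E + 0}{9} = \frac{4}{9} + \frac{\left(-1\right) E}{9} = \frac{4}{9} - \frac{E}{9}$)
$- G{\left(-18 \right)} = - (\frac{4}{9} - -2) = - (\frac{4}{9} + 2) = \left(-1\right) \frac{22}{9} = - \frac{22}{9}$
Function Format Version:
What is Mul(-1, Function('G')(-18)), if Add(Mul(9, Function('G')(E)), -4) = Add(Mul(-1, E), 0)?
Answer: Rational(-22, 9) ≈ -2.4444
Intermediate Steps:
Function('G')(E) = Add(Rational(4, 9), Mul(Rational(-1, 9), E)) (Function('G')(E) = Add(Rational(4, 9), Mul(Rational(1, 9), Add(Mul(-1, E), 0))) = Add(Rational(4, 9), Mul(Rational(1, 9), Mul(-1, E))) = Add(Rational(4, 9), Mul(Rational(-1, 9), E)))
Mul(-1, Function('G')(-18)) = Mul(-1, Add(Rational(4, 9), Mul(Rational(-1, 9), -18))) = Mul(-1, Add(Rational(4, 9), 2)) = Mul(-1, Rational(22, 9)) = Rational(-22, 9)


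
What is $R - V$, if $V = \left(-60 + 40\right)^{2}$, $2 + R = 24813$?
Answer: $24411$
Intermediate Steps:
$R = 24811$ ($R = -2 + 24813 = 24811$)
$V = 400$ ($V = \left(-20\right)^{2} = 400$)
$R - V = 24811 - 400 = 24411$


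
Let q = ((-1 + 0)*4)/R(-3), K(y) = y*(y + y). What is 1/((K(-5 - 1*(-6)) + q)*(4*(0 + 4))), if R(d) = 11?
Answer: 11/288 ≈ 0.038194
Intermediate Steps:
K(y) = 2*y² (K(y) = y*(2*y) = 2*y²)
q = -4/11 (q = ((-1 + 0)*4)/11 = -1*4*(1/11) = -4*1/11 = -4/11 ≈ -0.36364)
1/((K(-5 - 1*(-6)) + q)*(4*(0 + 4))) = 1/((2*(-5 - 1*(-6))² - 4/11)*(4*(0 + 4))) = 1/((2*(-5 + 6)² - 4/11)*(4*4)) = 1/((2*1² - 4/11)*16) = 1/((2*1 - 4/11)*16) = 1/((2 - 4/11)*16) = 1/((18/11)*16) = 1/(288/11) = 11/288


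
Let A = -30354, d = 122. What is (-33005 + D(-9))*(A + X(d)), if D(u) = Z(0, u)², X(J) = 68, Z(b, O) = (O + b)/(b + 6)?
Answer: 1999042573/2 ≈ 9.9952e+8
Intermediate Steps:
Z(b, O) = (O + b)/(6 + b)
D(u) = u²/36 (D(u) = ((u + 0)/(6 + 0))² = (u/6)² = u²/36)
(-33005 + D(-9))*(A + X(d)) = (-33005 + (1/36)*(-9)²)*(-30354 + 68) = (-33005 + (1/36)*81)*(-30286) = (-33005 + 9/4)*(-30286) = -132011/4*(-30286) = 1999042573/2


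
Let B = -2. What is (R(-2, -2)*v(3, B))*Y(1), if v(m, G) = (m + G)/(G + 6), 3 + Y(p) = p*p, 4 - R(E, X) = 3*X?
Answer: -5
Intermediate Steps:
R(E, X) = 4 - 3*X
Y(p) = -3 + p² (Y(p) = -3 + p*p = -3 + p²)
v(m, G) = (G + m)/(6 + G)
(R(-2, -2)*v(3, B))*Y(1) = ((4 - 3*(-2))*((-2 + 3)/(6 - 2)))*(-3 + 1²) = ((4 + 6)*(1/4))*(-3 + 1) = (10*((¼)*1))*(-2) = (10*(¼))*(-2) = (5/2)*(-2) = -5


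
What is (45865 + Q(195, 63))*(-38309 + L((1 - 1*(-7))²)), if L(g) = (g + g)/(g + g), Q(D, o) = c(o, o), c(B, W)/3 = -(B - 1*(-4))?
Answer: -1749296512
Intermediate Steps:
c(B, W) = -12 - 3*B (c(B, W) = 3*(-(B - 1*(-4))) = 3*(-(B + 4)) = 3*(-(4 + B)) = 3*(-4 - B) = -12 - 3*B)
Q(D, o) = -12 - 3*o
L(g) = 1 (L(g) = (2*g)/((2*g)) = (2*g)*(1/(2*g)) = 1)
(45865 + Q(195, 63))*(-38309 + L((1 - 1*(-7))²)) = (45865 + (-12 - 3*63))*(-38309 + 1) = (45865 + (-12 - 189))*(-38308) = (45865 - 201)*(-38308) = 45664*(-38308) = -1749296512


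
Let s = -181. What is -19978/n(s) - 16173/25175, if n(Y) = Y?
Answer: 500018837/4556675 ≈ 109.73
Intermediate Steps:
-19978/n(s) - 16173/25175 = -19978/(-181) - 16173/25175 = -19978*(-1/181) - 16173*1/25175 = 19978/181 - 16173/25175 = 500018837/4556675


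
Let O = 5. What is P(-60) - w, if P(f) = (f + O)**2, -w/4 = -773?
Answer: -67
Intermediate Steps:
w = 3092 (w = -4*(-773) = 3092)
P(f) = (5 + f)**2 (P(f) = (f + 5)**2 = (5 + f)**2)
P(-60) - w = (5 - 60)**2 - 1*3092 = (-55)**2 - 3092 = 3025 - 3092 = -67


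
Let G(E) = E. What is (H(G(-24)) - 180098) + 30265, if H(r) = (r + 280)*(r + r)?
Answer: -162121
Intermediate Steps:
H(r) = 2*r*(280 + r) (H(r) = (280 + r)*(2*r) = 2*r*(280 + r))
(H(G(-24)) - 180098) + 30265 = (2*(-24)*(280 - 24) - 180098) + 30265 = (2*(-24)*256 - 180098) + 30265 = (-12288 - 180098) + 30265 = -192386 + 30265 = -162121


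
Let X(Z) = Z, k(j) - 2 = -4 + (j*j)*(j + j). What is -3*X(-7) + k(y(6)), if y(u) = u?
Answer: 451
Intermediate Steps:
k(j) = -2 + 2*j**3 (k(j) = 2 + (-4 + (j*j)*(j + j)) = 2 + (-4 + j**2*(2*j)) = 2 + (-4 + 2*j**3) = -2 + 2*j**3)
-3*X(-7) + k(y(6)) = -3*(-7) + (-2 + 2*6**3) = 21 + (-2 + 2*216) = 21 + (-2 + 432) = 21 + 430 = 451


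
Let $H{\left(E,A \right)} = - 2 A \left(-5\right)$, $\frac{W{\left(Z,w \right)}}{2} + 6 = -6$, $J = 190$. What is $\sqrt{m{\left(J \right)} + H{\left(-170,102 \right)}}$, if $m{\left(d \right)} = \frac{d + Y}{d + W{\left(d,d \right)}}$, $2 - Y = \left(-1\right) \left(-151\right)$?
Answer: $\frac{\sqrt{28113926}}{166} \approx 31.941$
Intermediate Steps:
$W{\left(Z,w \right)} = -24$ ($W{\left(Z,w \right)} = -12 + 2 \left(-6\right) = -12 - 12 = -24$)
$Y = -149$ ($Y = 2 - \left(-1\right) \left(-151\right) = 2 - 151 = -149$)
$m{\left(d \right)} = \frac{-149 + d}{-24 + d}$ ($m{\left(d \right)} = \frac{d - 149}{d - 24} = \frac{-149 + d}{-24 + d}$)
$H{\left(E,A \right)} = 10 A$
$\sqrt{m{\left(J \right)} + H{\left(-170,102 \right)}} = \sqrt{\frac{-149 + 190}{-24 + 190} + 10 \cdot 102} = \sqrt{\frac{1}{166} \cdot 41 + 1020} = \sqrt{\frac{41}{166} + 1020} = \sqrt{\frac{169361}{166}} = \frac{\sqrt{28113926}}{166}$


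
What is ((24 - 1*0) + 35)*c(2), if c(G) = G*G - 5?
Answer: -59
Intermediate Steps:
c(G) = -5 + G² (c(G) = G² - 5 = -5 + G²)
((24 - 1*0) + 35)*c(2) = ((24 - 1*0) + 35)*(-5 + 2²) = ((24 + 0) + 35)*(-5 + 4) = (24 + 35)*(-1) = 59*(-1) = -59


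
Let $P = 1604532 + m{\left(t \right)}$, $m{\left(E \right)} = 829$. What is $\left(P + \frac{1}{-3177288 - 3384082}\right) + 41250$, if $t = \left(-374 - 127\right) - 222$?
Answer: $\frac{10804024017069}{6561370} \approx 1.6466 \cdot 10^{6}$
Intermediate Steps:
$t = -723$ ($t = -501 - 222 = -723$)
$P = 1605361$ ($P = 1604532 + 829 = 1605361$)
$\left(P + \frac{1}{-3177288 - 3384082}\right) + 41250 = \left(1605361 + \frac{1}{-3177288 - 3384082}\right) + 41250 = \left(1605361 + \frac{1}{-6561370}\right) + 41250 = \left(1605361 - \frac{1}{6561370}\right) + 41250 = \frac{10533367504569}{6561370} + 41250 = \frac{10804024017069}{6561370}$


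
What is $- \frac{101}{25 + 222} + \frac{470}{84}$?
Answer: $\frac{53803}{10374} \approx 5.1863$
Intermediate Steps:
$- \frac{101}{25 + 222} + \frac{470}{84} = - \frac{101}{247} + 470 \cdot \frac{1}{84} = \left(-101\right) \frac{1}{247} + \frac{235}{42} = - \frac{101}{247} + \frac{235}{42} = \frac{53803}{10374}$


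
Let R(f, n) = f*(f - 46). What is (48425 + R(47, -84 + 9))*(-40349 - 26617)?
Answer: -3245975952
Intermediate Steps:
R(f, n) = f*(-46 + f)
(48425 + R(47, -84 + 9))*(-40349 - 26617) = (48425 + 47*(-46 + 47))*(-40349 - 26617) = (48425 + 47*1)*(-66966) = (48425 + 47)*(-66966) = 48472*(-66966) = -3245975952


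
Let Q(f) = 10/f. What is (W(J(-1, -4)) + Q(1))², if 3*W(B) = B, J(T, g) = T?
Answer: 841/9 ≈ 93.444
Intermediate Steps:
W(B) = B/3
(W(J(-1, -4)) + Q(1))² = ((⅓)*(-1) + 10/1)² = (-⅓ + 10*1)² = (-⅓ + 10)² = (29/3)² = 841/9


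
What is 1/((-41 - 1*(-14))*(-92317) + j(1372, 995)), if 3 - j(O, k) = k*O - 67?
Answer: 1/1127489 ≈ 8.8693e-7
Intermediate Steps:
j(O, k) = 70 - O*k (j(O, k) = 3 - (k*O - 67) = 3 - (O*k - 67) = 3 - (-67 + O*k) = 3 + (67 - O*k) = 70 - O*k)
1/((-41 - 1*(-14))*(-92317) + j(1372, 995)) = 1/((-41 - 1*(-14))*(-92317) + (70 - 1*1372*995)) = 1/((-41 + 14)*(-92317) + (70 - 1365140)) = 1/(-27*(-92317) - 1365070) = 1/(2492559 - 1365070) = 1/1127489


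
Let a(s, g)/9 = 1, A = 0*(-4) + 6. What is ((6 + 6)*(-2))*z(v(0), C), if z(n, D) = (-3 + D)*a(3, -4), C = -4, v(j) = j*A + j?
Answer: 1512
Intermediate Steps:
A = 6 (A = 0 + 6 = 6)
a(s, g) = 9 (a(s, g) = 9*1 = 9)
v(j) = 7*j (v(j) = j*6 + j = 6*j + j = 7*j)
z(n, D) = -27 + 9*D (z(n, D) = (-3 + D)*9 = -27 + 9*D)
((6 + 6)*(-2))*z(v(0), C) = ((6 + 6)*(-2))*(-27 + 9*(-4)) = (12*(-2))*(-27 - 36) = -24*(-63) = 1512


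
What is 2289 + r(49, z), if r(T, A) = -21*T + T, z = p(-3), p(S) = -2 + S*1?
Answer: 1309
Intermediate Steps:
p(S) = -2 + S
z = -5 (z = -2 - 3 = -5)
r(T, A) = -20*T
2289 + r(49, z) = 2289 - 20*49 = 2289 - 980 = 1309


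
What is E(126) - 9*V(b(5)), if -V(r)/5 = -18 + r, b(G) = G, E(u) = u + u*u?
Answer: 15417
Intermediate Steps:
E(u) = u + u**2
V(r) = 90 - 5*r (V(r) = -5*(-18 + r) = 90 - 5*r)
E(126) - 9*V(b(5)) = 126*(1 + 126) - 9*(90 - 5*5) = 126*127 - 9*(90 - 25) = 16002 - 9*65 = 16002 - 585 = 15417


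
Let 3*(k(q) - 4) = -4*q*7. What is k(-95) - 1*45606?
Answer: -134146/3 ≈ -44715.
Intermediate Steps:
k(q) = 4 - 28*q/3 (k(q) = 4 + (-4*q*7)/3 = 4 + (-28*q)/3 = 4 - 28*q/3)
k(-95) - 1*45606 = (4 - 28/3*(-95)) - 1*45606 = (4 + 2660/3) - 45606 = 2672/3 - 45606 = -134146/3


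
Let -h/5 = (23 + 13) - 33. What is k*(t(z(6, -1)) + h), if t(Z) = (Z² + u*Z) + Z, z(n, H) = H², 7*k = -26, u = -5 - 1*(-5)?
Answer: 338/7 ≈ 48.286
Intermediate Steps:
u = 0 (u = -5 + 5 = 0)
k = -26/7 (k = (⅐)*(-26) = -26/7 ≈ -3.7143)
h = -15 (h = -5*((23 + 13) - 33) = -5*(36 - 33) = -5*3 = -15)
t(Z) = Z + Z² (t(Z) = (Z² + 0*Z) + Z = (Z² + 0) + Z = Z² + Z = Z + Z²)
k*(t(z(6, -1)) + h) = -26*((-1)²*(1 + (-1)²) - 15)/7 = -26*(1*(1 + 1) - 15)/7 = -26*(1*2 - 15)/7 = -26*(2 - 15)/7 = -26/7*(-13) = 338/7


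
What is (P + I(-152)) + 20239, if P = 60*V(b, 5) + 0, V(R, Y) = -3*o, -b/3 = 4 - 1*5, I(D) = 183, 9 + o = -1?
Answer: 22222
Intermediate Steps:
o = -10 (o = -9 - 1 = -10)
b = 3 (b = -3*(4 - 1*5) = -3*(4 - 5) = -3*(-1) = 3)
V(R, Y) = 30 (V(R, Y) = -3*(-10) = 30)
P = 1800 (P = 60*30 + 0 = 1800 + 0 = 1800)
(P + I(-152)) + 20239 = (1800 + 183) + 20239 = 1983 + 20239 = 22222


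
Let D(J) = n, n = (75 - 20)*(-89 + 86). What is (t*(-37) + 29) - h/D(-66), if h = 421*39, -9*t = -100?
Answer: -139888/495 ≈ -282.60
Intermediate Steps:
t = 100/9 (t = -1/9*(-100) = 100/9 ≈ 11.111)
n = -165 (n = 55*(-3) = -165)
D(J) = -165
h = 16419
(t*(-37) + 29) - h/D(-66) = ((100/9)*(-37) + 29) - 16419/(-165) = (-3700/9 + 29) - 16419*(-1)/165 = -3439/9 - 1*(-5473/55) = -3439/9 + 5473/55 = -139888/495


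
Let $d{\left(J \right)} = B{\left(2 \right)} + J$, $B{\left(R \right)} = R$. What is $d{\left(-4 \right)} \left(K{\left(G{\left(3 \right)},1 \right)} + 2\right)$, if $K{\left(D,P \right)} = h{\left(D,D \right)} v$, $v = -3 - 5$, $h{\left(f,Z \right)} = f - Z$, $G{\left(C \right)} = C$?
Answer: $-4$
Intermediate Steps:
$v = -8$
$d{\left(J \right)} = 2 + J$
$K{\left(D,P \right)} = 0$ ($K{\left(D,P \right)} = \left(D - D\right) \left(-8\right) = 0 \left(-8\right) = 0$)
$d{\left(-4 \right)} \left(K{\left(G{\left(3 \right)},1 \right)} + 2\right) = \left(2 - 4\right) \left(0 + 2\right) = \left(-2\right) 2 = -4$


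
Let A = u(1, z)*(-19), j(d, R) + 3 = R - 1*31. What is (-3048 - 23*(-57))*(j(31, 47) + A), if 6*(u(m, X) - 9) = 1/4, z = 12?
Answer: 2206569/8 ≈ 2.7582e+5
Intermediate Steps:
j(d, R) = -34 + R (j(d, R) = -3 + (R - 1*31) = -3 + (R - 31) = -3 + (-31 + R) = -34 + R)
u(m, X) = 217/24 (u(m, X) = 9 + (⅙)/4 = 9 + (⅙)*(¼) = 9 + 1/24 = 217/24)
A = -4123/24 (A = (217/24)*(-19) = -4123/24 ≈ -171.79)
(-3048 - 23*(-57))*(j(31, 47) + A) = (-3048 - 23*(-57))*((-34 + 47) - 4123/24) = (-3048 + 1311)*(13 - 4123/24) = -1737*(-3811/24) = 2206569/8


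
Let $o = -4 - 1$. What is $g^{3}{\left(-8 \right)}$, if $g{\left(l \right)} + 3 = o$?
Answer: $-512$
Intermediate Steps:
$o = -5$ ($o = -4 - 1 = -5$)
$g{\left(l \right)} = -8$ ($g{\left(l \right)} = -3 - 5 = -8$)
$g^{3}{\left(-8 \right)} = \left(-8\right)^{3} = -512$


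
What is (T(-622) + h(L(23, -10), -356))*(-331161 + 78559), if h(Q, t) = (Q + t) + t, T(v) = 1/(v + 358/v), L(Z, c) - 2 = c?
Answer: 35214595885462/193621 ≈ 1.8187e+8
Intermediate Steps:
L(Z, c) = 2 + c
h(Q, t) = Q + 2*t
(T(-622) + h(L(23, -10), -356))*(-331161 + 78559) = (-622/(358 + (-622)²) + ((2 - 10) + 2*(-356)))*(-331161 + 78559) = (-622/(358 + 386884) + (-8 - 712))*(-252602) = (-622/387242 - 720)*(-252602) = (-622*1/387242 - 720)*(-252602) = (-311/193621 - 720)*(-252602) = -139407431/193621*(-252602) = 35214595885462/193621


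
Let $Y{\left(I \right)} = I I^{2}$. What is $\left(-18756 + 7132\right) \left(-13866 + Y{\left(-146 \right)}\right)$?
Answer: $36336647248$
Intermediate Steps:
$Y{\left(I \right)} = I^{3}$
$\left(-18756 + 7132\right) \left(-13866 + Y{\left(-146 \right)}\right) = \left(-18756 + 7132\right) \left(-13866 + \left(-146\right)^{3}\right) = - 11624 \left(-13866 - 3112136\right) = \left(-11624\right) \left(-3126002\right) = 36336647248$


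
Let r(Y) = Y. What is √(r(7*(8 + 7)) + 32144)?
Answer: √32249 ≈ 179.58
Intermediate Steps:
√(r(7*(8 + 7)) + 32144) = √(7*(8 + 7) + 32144) = √(7*15 + 32144) = √(105 + 32144) = √32249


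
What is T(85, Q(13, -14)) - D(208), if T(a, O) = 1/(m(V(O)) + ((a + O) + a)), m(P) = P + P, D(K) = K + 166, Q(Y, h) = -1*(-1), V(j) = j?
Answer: -64701/173 ≈ -373.99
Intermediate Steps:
Q(Y, h) = 1
D(K) = 166 + K
m(P) = 2*P
T(a, O) = 1/(2*a + 3*O) (T(a, O) = 1/(2*O + ((a + O) + a)) = 1/(2*O + ((O + a) + a)) = 1/(2*O + (O + 2*a)) = 1/(2*a + 3*O))
T(85, Q(13, -14)) - D(208) = 1/(2*85 + 3*1) - (166 + 208) = 1/(170 + 3) - 1*374 = 1/173 - 374 = -64701/173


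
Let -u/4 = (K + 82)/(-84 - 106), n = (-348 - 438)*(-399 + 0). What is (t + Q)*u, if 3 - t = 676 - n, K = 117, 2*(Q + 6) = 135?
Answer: 24914999/19 ≈ 1.3113e+6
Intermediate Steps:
Q = 123/2 (Q = -6 + (½)*135 = -6 + 135/2 = 123/2 ≈ 61.500)
n = 313614 (n = -786*(-399) = 313614)
t = 312941 (t = 3 - (676 - 1*313614) = 3 - (676 - 313614) = 3 - 1*(-312938) = 3 + 312938 = 312941)
u = 398/95 (u = -4*(117 + 82)/(-84 - 106) = -796/(-190) = -796*(-1)/190 = -4*(-199/190) = 398/95 ≈ 4.1895)
(t + Q)*u = (312941 + 123/2)*(398/95) = (626005/2)*(398/95) = 24914999/19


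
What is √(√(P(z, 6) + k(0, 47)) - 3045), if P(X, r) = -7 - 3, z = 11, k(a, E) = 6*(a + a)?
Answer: √(-3045 + I*√10) ≈ 0.0287 + 55.182*I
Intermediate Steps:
k(a, E) = 12*a (k(a, E) = 6*(2*a) = 12*a)
P(X, r) = -10
√(√(P(z, 6) + k(0, 47)) - 3045) = √(√(-10 + 12*0) - 3045) = √(√(-10 + 0) - 3045) = √(√(-10) - 3045) = √(I*√10 - 3045) = √(-3045 + I*√10)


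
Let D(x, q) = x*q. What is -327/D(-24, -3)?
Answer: -109/24 ≈ -4.5417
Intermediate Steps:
D(x, q) = q*x
-327/D(-24, -3) = -327/((-3*(-24))) = -327/72 = -327*1/72 = -109/24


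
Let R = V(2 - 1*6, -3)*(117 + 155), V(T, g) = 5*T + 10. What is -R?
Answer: 2720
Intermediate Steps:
V(T, g) = 10 + 5*T
R = -2720 (R = (10 + 5*(2 - 1*6))*(117 + 155) = (10 + 5*(2 - 6))*272 = (10 + 5*(-4))*272 = (10 - 20)*272 = -10*272 = -2720)
-R = -1*(-2720) = 2720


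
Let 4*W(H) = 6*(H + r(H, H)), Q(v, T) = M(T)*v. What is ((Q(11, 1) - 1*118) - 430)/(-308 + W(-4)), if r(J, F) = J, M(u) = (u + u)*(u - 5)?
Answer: 159/80 ≈ 1.9875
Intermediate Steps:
M(u) = 2*u*(-5 + u) (M(u) = (2*u)*(-5 + u) = 2*u*(-5 + u))
Q(v, T) = 2*T*v*(-5 + T) (Q(v, T) = (2*T*(-5 + T))*v = 2*T*v*(-5 + T))
W(H) = 3*H (W(H) = (6*(H + H))/4 = (6*(2*H))/4 = (12*H)/4 = 3*H)
((Q(11, 1) - 1*118) - 430)/(-308 + W(-4)) = ((2*1*11*(-5 + 1) - 1*118) - 430)/(-308 + 3*(-4)) = ((2*1*11*(-4) - 118) - 430)/(-308 - 12) = ((-88 - 118) - 430)/(-320) = (-206 - 430)*(-1/320) = -636*(-1/320) = 159/80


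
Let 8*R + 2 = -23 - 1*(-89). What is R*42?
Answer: 336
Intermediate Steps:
R = 8 (R = -¼ + (-23 - 1*(-89))/8 = -¼ + (-23 + 89)/8 = -¼ + (⅛)*66 = -¼ + 33/4 = 8)
R*42 = 8*42 = 336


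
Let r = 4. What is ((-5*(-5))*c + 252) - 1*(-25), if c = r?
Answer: 377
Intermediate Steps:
c = 4
((-5*(-5))*c + 252) - 1*(-25) = (-5*(-5)*4 + 252) - 1*(-25) = (25*4 + 252) + 25 = (100 + 252) + 25 = 352 + 25 = 377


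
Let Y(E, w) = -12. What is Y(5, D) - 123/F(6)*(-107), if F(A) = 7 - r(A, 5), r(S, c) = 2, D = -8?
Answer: 13101/5 ≈ 2620.2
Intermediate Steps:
F(A) = 5 (F(A) = 7 - 1*2 = 7 - 2 = 5)
Y(5, D) - 123/F(6)*(-107) = -12 - 123/5*(-107) = -12 + 13161/5 = 13101/5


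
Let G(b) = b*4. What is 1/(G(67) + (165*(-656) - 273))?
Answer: -1/108245 ≈ -9.2383e-6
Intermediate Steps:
G(b) = 4*b
1/(G(67) + (165*(-656) - 273)) = 1/(4*67 + (165*(-656) - 273)) = 1/(268 + (-108240 - 273)) = 1/(268 - 108513) = 1/(-108245) = -1/108245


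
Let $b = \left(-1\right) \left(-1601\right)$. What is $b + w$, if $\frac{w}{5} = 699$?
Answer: $5096$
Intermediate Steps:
$b = 1601$
$w = 3495$ ($w = 5 \cdot 699 = 3495$)
$b + w = 1601 + 3495 = 5096$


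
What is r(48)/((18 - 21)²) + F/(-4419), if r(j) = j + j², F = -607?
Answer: 1155439/4419 ≈ 261.47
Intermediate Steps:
r(48)/((18 - 21)²) + F/(-4419) = (48*(1 + 48))/((18 - 21)²) - 607/(-4419) = (48*49)/((-3)²) - 607*(-1/4419) = 2352/9 + 607/4419 = 2352*(⅑) + 607/4419 = 784/3 + 607/4419 = 1155439/4419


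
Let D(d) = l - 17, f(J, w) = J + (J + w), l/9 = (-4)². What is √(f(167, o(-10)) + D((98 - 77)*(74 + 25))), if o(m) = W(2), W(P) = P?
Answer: √463 ≈ 21.517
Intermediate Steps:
l = 144 (l = 9*(-4)² = 9*16 = 144)
o(m) = 2
f(J, w) = w + 2*J
D(d) = 127 (D(d) = 144 - 17 = 127)
√(f(167, o(-10)) + D((98 - 77)*(74 + 25))) = √((2 + 2*167) + 127) = √((2 + 334) + 127) = √(336 + 127) = √463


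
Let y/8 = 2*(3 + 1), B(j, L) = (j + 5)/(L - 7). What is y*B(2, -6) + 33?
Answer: -19/13 ≈ -1.4615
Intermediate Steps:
B(j, L) = (5 + j)/(-7 + L)
y = 64 (y = 8*(2*(3 + 1)) = 8*(2*4) = 8*8 = 64)
y*B(2, -6) + 33 = 64*((5 + 2)/(-7 - 6)) + 33 = 64*(7/(-13)) + 33 = 64*(-1/13*7) + 33 = 64*(-7/13) + 33 = -448/13 + 33 = -19/13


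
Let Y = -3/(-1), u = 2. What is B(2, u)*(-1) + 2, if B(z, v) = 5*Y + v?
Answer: -15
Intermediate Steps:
Y = 3 (Y = -3*(-1) = 3)
B(z, v) = 15 + v (B(z, v) = 5*3 + v = 15 + v)
B(2, u)*(-1) + 2 = (15 + 2)*(-1) + 2 = 17*(-1) + 2 = -17 + 2 = -15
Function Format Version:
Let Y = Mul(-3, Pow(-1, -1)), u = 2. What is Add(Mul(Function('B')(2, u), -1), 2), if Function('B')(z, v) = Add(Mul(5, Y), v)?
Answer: -15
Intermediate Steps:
Y = 3 (Y = Mul(-3, -1) = 3)
Function('B')(z, v) = Add(15, v) (Function('B')(z, v) = Add(Mul(5, 3), v) = Add(15, v))
Add(Mul(Function('B')(2, u), -1), 2) = Add(Mul(Add(15, 2), -1), 2) = Add(Mul(17, -1), 2) = Add(-17, 2) = -15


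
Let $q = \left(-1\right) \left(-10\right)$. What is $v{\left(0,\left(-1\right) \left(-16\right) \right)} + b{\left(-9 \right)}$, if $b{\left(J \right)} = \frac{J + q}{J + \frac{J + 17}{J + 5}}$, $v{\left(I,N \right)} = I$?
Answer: $- \frac{1}{11} \approx -0.090909$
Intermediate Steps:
$q = 10$
$b{\left(J \right)} = \frac{10 + J}{J + \frac{17 + J}{5 + J}}$ ($b{\left(J \right)} = \frac{J + 10}{J + \frac{J + 17}{J + 5}} = \frac{10 + J}{J + \frac{17 + J}{5 + J}}$)
$v{\left(0,\left(-1\right) \left(-16\right) \right)} + b{\left(-9 \right)} = 0 + \frac{50 + \left(-9\right)^{2} + 15 \left(-9\right)}{17 + \left(-9\right)^{2} + 6 \left(-9\right)} = 0 + \frac{50 + 81 - 135}{17 + 81 - 54} = 0 + \frac{1}{44} \left(-4\right) = 0 - \frac{1}{11} = - \frac{1}{11}$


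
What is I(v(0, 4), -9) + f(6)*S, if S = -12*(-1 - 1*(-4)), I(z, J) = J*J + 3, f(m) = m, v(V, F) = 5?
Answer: -132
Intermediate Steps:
I(z, J) = 3 + J**2 (I(z, J) = J**2 + 3 = 3 + J**2)
S = -36 (S = -12*(-1 + 4) = -12*3 = -36)
I(v(0, 4), -9) + f(6)*S = (3 + (-9)**2) + 6*(-36) = (3 + 81) - 216 = 84 - 216 = -132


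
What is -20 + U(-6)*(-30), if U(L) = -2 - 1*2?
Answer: 100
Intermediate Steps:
U(L) = -4 (U(L) = -2 - 2 = -4)
-20 + U(-6)*(-30) = -20 - 4*(-30) = -20 + 120 = 100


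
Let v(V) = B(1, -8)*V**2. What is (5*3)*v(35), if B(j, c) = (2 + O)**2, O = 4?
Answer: 661500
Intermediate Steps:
B(j, c) = 36 (B(j, c) = (2 + 4)**2 = 6**2 = 36)
v(V) = 36*V**2
(5*3)*v(35) = (5*3)*(36*35**2) = 15*(36*1225) = 15*44100 = 661500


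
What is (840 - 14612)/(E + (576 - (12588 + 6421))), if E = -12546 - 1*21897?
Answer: 3443/13219 ≈ 0.26046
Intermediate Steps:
E = -34443 (E = -12546 - 21897 = -34443)
(840 - 14612)/(E + (576 - (12588 + 6421))) = (840 - 14612)/(-34443 + (576 - (12588 + 6421))) = -13772/(-34443 + (576 - 1*19009)) = -13772/(-34443 + (576 - 19009)) = -13772/(-34443 - 18433) = -13772/(-52876) = -13772*(-1/52876) = 3443/13219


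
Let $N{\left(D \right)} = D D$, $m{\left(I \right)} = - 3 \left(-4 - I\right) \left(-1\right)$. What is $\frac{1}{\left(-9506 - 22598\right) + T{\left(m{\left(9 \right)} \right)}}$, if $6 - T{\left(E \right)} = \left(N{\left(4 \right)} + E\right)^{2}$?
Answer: $- \frac{1}{32627} \approx -3.0649 \cdot 10^{-5}$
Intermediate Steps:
$m{\left(I \right)} = -12 - 3 I$ ($m{\left(I \right)} = \left(12 + 3 I\right) \left(-1\right) = -12 - 3 I$)
$N{\left(D \right)} = D^{2}$
$T{\left(E \right)} = 6 - \left(16 + E\right)^{2}$ ($T{\left(E \right)} = 6 - \left(4^{2} + E\right)^{2} = 6 - \left(16 + E\right)^{2}$)
$\frac{1}{\left(-9506 - 22598\right) + T{\left(m{\left(9 \right)} \right)}} = \frac{1}{\left(-9506 - 22598\right) + \left(6 - \left(16 - 39\right)^{2}\right)} = \frac{1}{-32104 + \left(6 - \left(16 - 39\right)^{2}\right)} = \frac{1}{-32104 + \left(6 - \left(-23\right)^{2}\right)} = \frac{1}{-32104 + \left(6 - 529\right)} = \frac{1}{-32104 - 523} = \frac{1}{-32627} = - \frac{1}{32627}$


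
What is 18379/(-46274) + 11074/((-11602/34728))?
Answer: -8898084841043/268435474 ≈ -33148.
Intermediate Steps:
18379/(-46274) + 11074/((-11602/34728)) = 18379*(-1/46274) + 11074/((-11602*1/34728)) = -18379/46274 + 11074/(-5801/17364) = -18379/46274 + 11074*(-17364/5801) = -18379/46274 - 192288936/5801 = -8898084841043/268435474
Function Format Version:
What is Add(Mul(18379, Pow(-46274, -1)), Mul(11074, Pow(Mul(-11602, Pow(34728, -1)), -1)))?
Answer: Rational(-8898084841043, 268435474) ≈ -33148.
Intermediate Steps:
Add(Mul(18379, Pow(-46274, -1)), Mul(11074, Pow(Mul(-11602, Pow(34728, -1)), -1))) = Add(Mul(18379, Rational(-1, 46274)), Mul(11074, Pow(Mul(-11602, Rational(1, 34728)), -1))) = Add(Rational(-18379, 46274), Mul(11074, Pow(Rational(-5801, 17364), -1))) = Add(Rational(-18379, 46274), Mul(11074, Rational(-17364, 5801))) = Add(Rational(-18379, 46274), Rational(-192288936, 5801)) = Rational(-8898084841043, 268435474)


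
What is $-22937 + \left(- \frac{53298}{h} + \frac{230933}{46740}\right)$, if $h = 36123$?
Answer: $- \frac{12906909369167}{562796340} \approx -22934.0$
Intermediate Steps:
$-22937 + \left(- \frac{53298}{h} + \frac{230933}{46740}\right) = -22937 + \left(- \frac{53298}{36123} + \frac{230933}{46740}\right) = -22937 + \left(\left(-53298\right) \frac{1}{36123} + 230933 \cdot \frac{1}{46740}\right) = -22937 + \left(- \frac{17766}{12041} + \frac{230933}{46740}\right) = -22937 + \frac{1950281413}{562796340} = - \frac{12906909369167}{562796340}$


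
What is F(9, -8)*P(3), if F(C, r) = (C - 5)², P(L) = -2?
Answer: -32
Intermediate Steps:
F(C, r) = (-5 + C)²
F(9, -8)*P(3) = (-5 + 9)²*(-2) = 4²*(-2) = 16*(-2) = -32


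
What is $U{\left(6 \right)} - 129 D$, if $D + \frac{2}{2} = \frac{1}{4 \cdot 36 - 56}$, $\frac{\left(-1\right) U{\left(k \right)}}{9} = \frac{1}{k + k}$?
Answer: $\frac{11157}{88} \approx 126.78$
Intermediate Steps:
$U{\left(k \right)} = - \frac{9}{2 k}$ ($U{\left(k \right)} = - \frac{9}{k + k} = - \frac{9}{2 k}$)
$D = - \frac{87}{88}$ ($D = -1 + \frac{1}{4 \cdot 36 - 56} = -1 + \frac{1}{144 - 56} = -1 + \frac{1}{88} = - \frac{87}{88} \approx -0.98864$)
$U{\left(6 \right)} - 129 D = - \frac{9}{2 \cdot 6} - - \frac{11223}{88} = \left(- \frac{9}{2}\right) \frac{1}{6} + \frac{11223}{88} = - \frac{3}{4} + \frac{11223}{88} = \frac{11157}{88}$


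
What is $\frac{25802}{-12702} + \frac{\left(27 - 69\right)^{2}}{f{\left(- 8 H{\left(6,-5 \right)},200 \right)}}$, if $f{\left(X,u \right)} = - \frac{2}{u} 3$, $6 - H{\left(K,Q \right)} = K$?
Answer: $- \frac{373451701}{6351} \approx -58802.0$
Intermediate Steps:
$H{\left(K,Q \right)} = 6 - K$
$f{\left(X,u \right)} = - \frac{6}{u}$
$\frac{25802}{-12702} + \frac{\left(27 - 69\right)^{2}}{f{\left(- 8 H{\left(6,-5 \right)},200 \right)}} = \frac{25802}{-12702} + \frac{\left(27 - 69\right)^{2}}{\left(-6\right) \frac{1}{200}} = 25802 \left(- \frac{1}{12702}\right) + \frac{\left(-42\right)^{2}}{\left(-6\right) \frac{1}{200}} = - \frac{12901}{6351} + \frac{1764}{- \frac{3}{100}} = - \frac{12901}{6351} + 1764 \left(- \frac{100}{3}\right) = - \frac{12901}{6351} - 58800 = - \frac{373451701}{6351}$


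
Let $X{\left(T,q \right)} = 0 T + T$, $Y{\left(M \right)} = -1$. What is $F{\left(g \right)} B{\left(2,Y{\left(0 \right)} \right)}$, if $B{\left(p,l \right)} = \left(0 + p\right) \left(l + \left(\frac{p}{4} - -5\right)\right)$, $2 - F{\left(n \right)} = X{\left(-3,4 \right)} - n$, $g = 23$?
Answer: $252$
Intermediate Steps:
$X{\left(T,q \right)} = T$ ($X{\left(T,q \right)} = 0 + T = T$)
$F{\left(n \right)} = 5 + n$ ($F{\left(n \right)} = 2 - \left(-3 - n\right) = 2 + \left(3 + n\right) = 5 + n$)
$B{\left(p,l \right)} = p \left(5 + l + \frac{p}{4}\right)$ ($B{\left(p,l \right)} = p \left(l + \left(p \frac{1}{4} + 5\right)\right) = p \left(l + \left(\frac{p}{4} + 5\right)\right) = p \left(l + \left(5 + \frac{p}{4}\right)\right) = p \left(5 + l + \frac{p}{4}\right)$)
$F{\left(g \right)} B{\left(2,Y{\left(0 \right)} \right)} = \left(5 + 23\right) \frac{1}{4} \cdot 2 \left(20 + 2 + 4 \left(-1\right)\right) = 28 \cdot \frac{1}{4} \cdot 2 \left(20 + 2 - 4\right) = 28 \cdot \frac{1}{4} \cdot 2 \cdot 18 = 28 \cdot 9 = 252$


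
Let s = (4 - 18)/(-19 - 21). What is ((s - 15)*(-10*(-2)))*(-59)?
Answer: 17287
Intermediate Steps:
s = 7/20 (s = -14/(-40) = -14*(-1/40) = 7/20 ≈ 0.35000)
((s - 15)*(-10*(-2)))*(-59) = ((7/20 - 15)*(-10*(-2)))*(-59) = -293/20*20*(-59) = -293*(-59) = 17287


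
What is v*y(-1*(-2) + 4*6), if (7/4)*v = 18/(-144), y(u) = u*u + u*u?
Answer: -676/7 ≈ -96.571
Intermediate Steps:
y(u) = 2*u² (y(u) = u² + u² = 2*u²)
v = -1/14 (v = 4*(18/(-144))/7 = 4*(18*(-1/144))/7 = (4/7)*(-⅛) = -1/14 ≈ -0.071429)
v*y(-1*(-2) + 4*6) = -(-1*(-2) + 4*6)²/7 = -(2 + 24)²/7 = -26²/7 = -676/7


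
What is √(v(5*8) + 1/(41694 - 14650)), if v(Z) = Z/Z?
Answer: 3*√20316805/13522 ≈ 1.0000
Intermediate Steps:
v(Z) = 1
√(v(5*8) + 1/(41694 - 14650)) = √(1 + 1/(41694 - 14650)) = √(1 + 1/27044) = √(27045/27044) = 3*√20316805/13522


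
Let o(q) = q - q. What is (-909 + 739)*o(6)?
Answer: 0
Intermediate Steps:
o(q) = 0
(-909 + 739)*o(6) = (-909 + 739)*0 = -170*0 = 0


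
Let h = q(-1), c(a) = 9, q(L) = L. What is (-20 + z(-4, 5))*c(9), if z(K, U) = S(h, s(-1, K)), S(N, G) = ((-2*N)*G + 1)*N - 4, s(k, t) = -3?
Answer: -171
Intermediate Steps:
h = -1
S(N, G) = -4 + N*(1 - 2*G*N) (S(N, G) = (-2*G*N + 1)*N - 4 = (1 - 2*G*N)*N - 4 = N*(1 - 2*G*N) - 4 = -4 + N*(1 - 2*G*N))
z(K, U) = 1 (z(K, U) = -4 - 1 - 2*(-3)*(-1)**2 = -4 - 1 - 2*(-3)*1 = -4 - 1 + 6 = 1)
(-20 + z(-4, 5))*c(9) = (-20 + 1)*9 = -19*9 = -171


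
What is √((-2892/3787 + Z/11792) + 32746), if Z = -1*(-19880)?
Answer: √1020366203753210930/5582038 ≈ 180.96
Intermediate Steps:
Z = 19880
√((-2892/3787 + Z/11792) + 32746) = √((-2892/3787 + 19880/11792) + 32746) = √((-2892*1/3787 + 19880*(1/11792)) + 32746) = √((-2892/3787 + 2485/1474) + 32746) = √(5147887/5582038 + 32746) = √(182794564235/5582038) = √1020366203753210930/5582038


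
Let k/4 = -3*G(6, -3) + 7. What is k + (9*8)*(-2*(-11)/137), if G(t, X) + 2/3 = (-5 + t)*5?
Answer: -1704/137 ≈ -12.438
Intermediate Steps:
G(t, X) = -77/3 + 5*t (G(t, X) = -⅔ + (-5 + t)*5 = -⅔ + (-25 + 5*t) = -77/3 + 5*t)
k = -24 (k = 4*(-3*(-77/3 + 5*6) + 7) = 4*(-3*(-77/3 + 30) + 7) = 4*(-3*13/3 + 7) = 4*(-13 + 7) = 4*(-6) = -24)
k + (9*8)*(-2*(-11)/137) = -24 + (9*8)*(-2*(-11)/137) = -24 + 72*(22*(1/137)) = -24 + 72*(22/137) = -24 + 1584/137 = -1704/137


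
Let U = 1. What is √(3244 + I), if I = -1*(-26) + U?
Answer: √3271 ≈ 57.193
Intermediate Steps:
I = 27 (I = -1*(-26) + 1 = 26 + 1 = 27)
√(3244 + I) = √(3244 + 27) = √3271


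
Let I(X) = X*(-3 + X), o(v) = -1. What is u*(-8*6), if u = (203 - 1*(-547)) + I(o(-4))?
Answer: -36192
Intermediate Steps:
u = 754 (u = (203 - 1*(-547)) - (-3 - 1) = (203 + 547) - 1*(-4) = 750 + 4 = 754)
u*(-8*6) = 754*(-8*6) = 754*(-48) = -36192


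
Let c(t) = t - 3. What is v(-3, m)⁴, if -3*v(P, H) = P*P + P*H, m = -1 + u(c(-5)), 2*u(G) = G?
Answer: 4096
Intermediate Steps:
c(t) = -3 + t
u(G) = G/2
m = -5 (m = -1 + (-3 - 5)/2 = -1 + (½)*(-8) = -1 - 4 = -5)
v(P, H) = -P²/3 - H*P/3 (v(P, H) = -(P*P + P*H)/3 = -(P² + H*P)/3 = -P²/3 - H*P/3)
v(-3, m)⁴ = (-⅓*(-3)*(-5 - 3))⁴ = (-⅓*(-3)*(-8))⁴ = (-8)⁴ = 4096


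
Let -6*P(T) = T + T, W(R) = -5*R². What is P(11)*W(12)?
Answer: 2640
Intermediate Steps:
P(T) = -T/3 (P(T) = -(T + T)/6 = -T/3)
P(11)*W(12) = (-⅓*11)*(-5*12²) = -(-55)*144/3 = -11/3*(-720) = 2640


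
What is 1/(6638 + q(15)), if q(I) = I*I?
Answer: 1/6863 ≈ 0.00014571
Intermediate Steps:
q(I) = I**2
1/(6638 + q(15)) = 1/(6638 + 15**2) = 1/(6638 + 225) = 1/6863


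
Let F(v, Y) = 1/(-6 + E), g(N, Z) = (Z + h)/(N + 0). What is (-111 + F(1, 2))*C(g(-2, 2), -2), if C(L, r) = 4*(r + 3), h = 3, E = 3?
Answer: -1336/3 ≈ -445.33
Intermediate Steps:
g(N, Z) = (3 + Z)/N (g(N, Z) = (Z + 3)/(N + 0) = (3 + Z)/N)
F(v, Y) = -⅓ (F(v, Y) = 1/(-6 + 3) = 1/(-3) = -⅓)
C(L, r) = 12 + 4*r (C(L, r) = 4*(3 + r) = 12 + 4*r)
(-111 + F(1, 2))*C(g(-2, 2), -2) = (-111 - ⅓)*(12 + 4*(-2)) = -334*(12 - 8)/3 = -334/3*4 = -1336/3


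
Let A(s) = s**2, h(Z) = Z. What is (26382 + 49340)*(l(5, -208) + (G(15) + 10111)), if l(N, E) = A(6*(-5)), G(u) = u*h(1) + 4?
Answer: 835213660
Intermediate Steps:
G(u) = 4 + u (G(u) = u*1 + 4 = u + 4 = 4 + u)
l(N, E) = 900 (l(N, E) = (6*(-5))**2 = (-30)**2 = 900)
(26382 + 49340)*(l(5, -208) + (G(15) + 10111)) = (26382 + 49340)*(900 + ((4 + 15) + 10111)) = 75722*(900 + (19 + 10111)) = 75722*(900 + 10130) = 75722*11030 = 835213660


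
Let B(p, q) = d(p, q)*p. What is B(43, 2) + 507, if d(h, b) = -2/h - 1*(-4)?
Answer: 677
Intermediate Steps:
d(h, b) = 4 - 2/h (d(h, b) = -2/h + 4 = 4 - 2/h)
B(p, q) = p*(4 - 2/p) (B(p, q) = (4 - 2/p)*p = p*(4 - 2/p))
B(43, 2) + 507 = (-2 + 4*43) + 507 = (-2 + 172) + 507 = 170 + 507 = 677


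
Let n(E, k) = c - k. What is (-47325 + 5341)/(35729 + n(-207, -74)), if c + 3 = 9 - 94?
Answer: -41984/35715 ≈ -1.1755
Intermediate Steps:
c = -88 (c = -3 + (9 - 94) = -3 - 85 = -88)
n(E, k) = -88 - k
(-47325 + 5341)/(35729 + n(-207, -74)) = (-47325 + 5341)/(35729 + (-88 - 1*(-74))) = -41984/(35729 + (-88 + 74)) = -41984/(35729 - 14) = -41984/35715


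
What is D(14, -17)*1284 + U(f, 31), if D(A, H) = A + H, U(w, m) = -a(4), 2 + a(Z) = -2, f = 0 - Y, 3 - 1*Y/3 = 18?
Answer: -3848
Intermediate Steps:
Y = -45 (Y = 9 - 3*18 = 9 - 54 = -45)
f = 45 (f = 0 - 1*(-45) = 0 + 45 = 45)
a(Z) = -4 (a(Z) = -2 - 2 = -4)
U(w, m) = 4 (U(w, m) = -1*(-4) = 4)
D(14, -17)*1284 + U(f, 31) = (14 - 17)*1284 + 4 = -3*1284 + 4 = -3852 + 4 = -3848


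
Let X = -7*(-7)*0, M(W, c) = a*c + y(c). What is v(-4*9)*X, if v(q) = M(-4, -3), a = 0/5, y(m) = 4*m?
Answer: 0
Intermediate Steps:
a = 0 (a = 0*(⅕) = 0)
M(W, c) = 4*c (M(W, c) = 0*c + 4*c = 0 + 4*c = 4*c)
X = 0 (X = 49*0 = 0)
v(q) = -12 (v(q) = 4*(-3) = -12)
v(-4*9)*X = -12*0 = 0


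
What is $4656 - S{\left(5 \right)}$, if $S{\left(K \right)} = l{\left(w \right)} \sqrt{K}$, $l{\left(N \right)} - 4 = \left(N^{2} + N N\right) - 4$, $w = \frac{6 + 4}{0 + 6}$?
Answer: $4656 - \frac{50 \sqrt{5}}{9} \approx 4643.6$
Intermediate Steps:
$w = \frac{5}{3}$ ($w = \frac{10}{6} = 10 \cdot \frac{1}{6} = \frac{5}{3} \approx 1.6667$)
$l{\left(N \right)} = 2 N^{2}$ ($l{\left(N \right)} = 4 - \left(4 - N^{2} - N N\right) = 4 + \left(\left(N^{2} + N^{2}\right) - 4\right) = 4 + \left(2 N^{2} - 4\right) = 4 + \left(-4 + 2 N^{2}\right) = 2 N^{2}$)
$S{\left(K \right)} = \frac{50 \sqrt{K}}{9}$ ($S{\left(K \right)} = 2 \left(\frac{5}{3}\right)^{2} \sqrt{K} = 2 \cdot \frac{25}{9} \sqrt{K} = \frac{50 \sqrt{K}}{9}$)
$4656 - S{\left(5 \right)} = 4656 - \frac{50 \sqrt{5}}{9}$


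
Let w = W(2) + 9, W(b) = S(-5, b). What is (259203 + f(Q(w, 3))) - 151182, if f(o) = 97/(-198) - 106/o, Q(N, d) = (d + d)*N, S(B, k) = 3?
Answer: 14258513/132 ≈ 1.0802e+5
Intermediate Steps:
W(b) = 3
w = 12 (w = 3 + 9 = 12)
Q(N, d) = 2*N*d (Q(N, d) = (2*d)*N = 2*N*d)
f(o) = -97/198 - 106/o (f(o) = 97*(-1/198) - 106/o = -97/198 - 106/o)
(259203 + f(Q(w, 3))) - 151182 = (259203 + (-97/198 - 106/(2*12*3))) - 151182 = (259203 + (-97/198 - 106/72)) - 151182 = (259203 + (-97/198 - 106*1/72)) - 151182 = (259203 + (-97/198 - 53/36)) - 151182 = (259203 - 259/132) - 151182 = 34214537/132 - 151182 = 14258513/132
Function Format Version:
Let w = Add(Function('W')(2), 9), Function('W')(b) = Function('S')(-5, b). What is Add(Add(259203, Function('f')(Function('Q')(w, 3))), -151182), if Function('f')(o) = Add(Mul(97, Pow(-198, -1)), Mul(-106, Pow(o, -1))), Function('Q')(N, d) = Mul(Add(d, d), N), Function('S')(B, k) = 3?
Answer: Rational(14258513, 132) ≈ 1.0802e+5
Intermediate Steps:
Function('W')(b) = 3
w = 12 (w = Add(3, 9) = 12)
Function('Q')(N, d) = Mul(2, N, d) (Function('Q')(N, d) = Mul(Mul(2, d), N) = Mul(2, N, d))
Function('f')(o) = Add(Rational(-97, 198), Mul(-106, Pow(o, -1))) (Function('f')(o) = Add(Mul(97, Rational(-1, 198)), Mul(-106, Pow(o, -1))) = Add(Rational(-97, 198), Mul(-106, Pow(o, -1))))
Add(Add(259203, Function('f')(Function('Q')(w, 3))), -151182) = Add(Add(259203, Add(Rational(-97, 198), Mul(-106, Pow(Mul(2, 12, 3), -1)))), -151182) = Add(Add(259203, Add(Rational(-97, 198), Mul(-106, Pow(72, -1)))), -151182) = Add(Add(259203, Add(Rational(-97, 198), Mul(-106, Rational(1, 72)))), -151182) = Add(Add(259203, Add(Rational(-97, 198), Rational(-53, 36))), -151182) = Add(Add(259203, Rational(-259, 132)), -151182) = Add(Rational(34214537, 132), -151182) = Rational(14258513, 132)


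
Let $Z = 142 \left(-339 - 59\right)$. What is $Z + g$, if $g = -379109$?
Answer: $-435625$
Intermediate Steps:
$Z = -56516$ ($Z = 142 \left(-398\right) = -56516$)
$Z + g = -56516 - 379109 = -435625$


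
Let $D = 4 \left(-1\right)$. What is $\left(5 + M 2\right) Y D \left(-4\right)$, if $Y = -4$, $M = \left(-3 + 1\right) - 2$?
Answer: $192$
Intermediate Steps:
$M = -4$ ($M = -2 - 2 = -4$)
$D = -4$
$\left(5 + M 2\right) Y D \left(-4\right) = \left(5 - 8\right) \left(-4\right) \left(-4\right) \left(-4\right) = \left(5 - 8\right) 16 \left(-4\right) = \left(-3\right) \left(-64\right) = 192$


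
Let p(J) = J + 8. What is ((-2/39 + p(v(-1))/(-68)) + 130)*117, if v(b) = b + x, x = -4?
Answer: 1033521/68 ≈ 15199.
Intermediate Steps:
v(b) = -4 + b (v(b) = b - 4 = -4 + b)
p(J) = 8 + J
((-2/39 + p(v(-1))/(-68)) + 130)*117 = ((-2/39 + (8 + (-4 - 1))/(-68)) + 130)*117 = ((-2*1/39 + (8 - 5)*(-1/68)) + 130)*117 = ((-2/39 + 3*(-1/68)) + 130)*117 = ((-2/39 - 3/68) + 130)*117 = (-253/2652 + 130)*117 = (344507/2652)*117 = 1033521/68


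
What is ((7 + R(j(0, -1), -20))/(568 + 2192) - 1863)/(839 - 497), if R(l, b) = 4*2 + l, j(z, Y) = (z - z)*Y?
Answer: -342791/62928 ≈ -5.4473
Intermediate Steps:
j(z, Y) = 0 (j(z, Y) = 0*Y = 0)
R(l, b) = 8 + l
((7 + R(j(0, -1), -20))/(568 + 2192) - 1863)/(839 - 497) = ((7 + (8 + 0))/(568 + 2192) - 1863)/(839 - 497) = ((7 + 8)/2760 - 1863)/342 = (15*(1/2760) - 1863)*(1/342) = (1/184 - 1863)*(1/342) = -342791/184*1/342 = -342791/62928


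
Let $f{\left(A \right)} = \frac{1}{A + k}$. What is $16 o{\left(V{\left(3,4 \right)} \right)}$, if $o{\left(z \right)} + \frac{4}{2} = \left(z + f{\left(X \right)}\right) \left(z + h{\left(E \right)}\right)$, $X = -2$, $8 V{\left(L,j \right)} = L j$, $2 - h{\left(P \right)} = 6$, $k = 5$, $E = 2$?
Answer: $- \frac{316}{3} \approx -105.33$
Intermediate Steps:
$h{\left(P \right)} = -4$ ($h{\left(P \right)} = 2 - 6 = -4$)
$V{\left(L,j \right)} = \frac{L j}{8}$
$f{\left(A \right)} = \frac{1}{5 + A}$ ($f{\left(A \right)} = \frac{1}{A + 5} = \frac{1}{5 + A}$)
$o{\left(z \right)} = -2 + \left(-4 + z\right) \left(\frac{1}{3} + z\right)$ ($o{\left(z \right)} = -2 + \left(z + \frac{1}{5 - 2}\right) \left(z - 4\right) = -2 + \left(z + \frac{1}{3}\right) \left(-4 + z\right) = -2 + \left(\frac{1}{3} + z\right) \left(-4 + z\right) = -2 + \left(-4 + z\right) \left(\frac{1}{3} + z\right)$)
$16 o{\left(V{\left(3,4 \right)} \right)} = 16 \left(- \frac{10}{3} + \left(\frac{1}{8} \cdot 3 \cdot 4\right)^{2} - \frac{11 \cdot \frac{1}{8} \cdot 3 \cdot 4}{3}\right) = 16 \left(- \frac{10}{3} + \left(\frac{3}{2}\right)^{2} - \frac{11}{2}\right) = 16 \left(- \frac{10}{3} + \frac{9}{4} - \frac{11}{2}\right) = 16 \left(- \frac{79}{12}\right) = - \frac{316}{3}$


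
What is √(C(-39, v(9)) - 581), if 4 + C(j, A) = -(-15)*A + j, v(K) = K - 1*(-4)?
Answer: I*√429 ≈ 20.712*I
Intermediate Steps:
v(K) = 4 + K (v(K) = K + 4 = 4 + K)
C(j, A) = -4 + j + 15*A (C(j, A) = -4 + (-(-15)*A + j) = -4 + (15*A + j) = -4 + (j + 15*A) = -4 + j + 15*A)
√(C(-39, v(9)) - 581) = √((-4 - 39 + 15*(4 + 9)) - 581) = √((-4 - 39 + 15*13) - 581) = √((-4 - 39 + 195) - 581) = √(152 - 581) = √(-429) = I*√429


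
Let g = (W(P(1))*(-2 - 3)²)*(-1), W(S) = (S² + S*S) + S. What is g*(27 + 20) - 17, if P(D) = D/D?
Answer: -3542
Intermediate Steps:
P(D) = 1
W(S) = S + 2*S² (W(S) = (S² + S²) + S = 2*S² + S = S + 2*S²)
g = -75 (g = ((1*(1 + 2*1))*(-2 - 3)²)*(-1) = ((1*(1 + 2))*(-5)²)*(-1) = ((1*3)*25)*(-1) = (3*25)*(-1) = 75*(-1) = -75)
g*(27 + 20) - 17 = -75*(27 + 20) - 17 = -75*47 - 17 = -3525 - 17 = -3542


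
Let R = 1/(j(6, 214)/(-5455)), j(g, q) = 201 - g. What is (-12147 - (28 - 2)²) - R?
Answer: -499006/39 ≈ -12795.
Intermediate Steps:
R = -1091/39 (R = 1/((201 - 1*6)/(-5455)) = 1/((201 - 6)*(-1/5455)) = 1/(195*(-1/5455)) = 1/(-39/1091) = -1091/39 ≈ -27.974)
(-12147 - (28 - 2)²) - R = (-12147 - (28 - 2)²) - 1*(-1091/39) = (-12147 - 1*26²) + 1091/39 = (-12147 - 1*676) + 1091/39 = (-12147 - 676) + 1091/39 = -12823 + 1091/39 = -499006/39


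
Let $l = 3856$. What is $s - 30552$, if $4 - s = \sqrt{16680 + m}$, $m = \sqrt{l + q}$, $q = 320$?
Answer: $-30548 - 2 \sqrt{4170 + 3 \sqrt{29}} \approx -30677.0$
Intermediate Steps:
$m = 12 \sqrt{29}$ ($m = \sqrt{3856 + 320} = \sqrt{4176} = 12 \sqrt{29} \approx 64.622$)
$s = 4 - \sqrt{16680 + 12 \sqrt{29}} \approx -125.4$
$s - 30552 = \left(4 - 2 \sqrt{4170 + 3 \sqrt{29}}\right) - 30552 = -30548 - 2 \sqrt{4170 + 3 \sqrt{29}}$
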